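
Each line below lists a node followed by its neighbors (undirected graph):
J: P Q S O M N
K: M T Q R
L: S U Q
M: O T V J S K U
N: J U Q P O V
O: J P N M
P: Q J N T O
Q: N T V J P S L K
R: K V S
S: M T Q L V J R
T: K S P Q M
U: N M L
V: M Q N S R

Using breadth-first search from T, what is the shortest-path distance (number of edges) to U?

2

Level 0: T
Level 1: K, M, P, Q, S
Level 2: J, L, N, O, R, U, V
U first appears at level 2.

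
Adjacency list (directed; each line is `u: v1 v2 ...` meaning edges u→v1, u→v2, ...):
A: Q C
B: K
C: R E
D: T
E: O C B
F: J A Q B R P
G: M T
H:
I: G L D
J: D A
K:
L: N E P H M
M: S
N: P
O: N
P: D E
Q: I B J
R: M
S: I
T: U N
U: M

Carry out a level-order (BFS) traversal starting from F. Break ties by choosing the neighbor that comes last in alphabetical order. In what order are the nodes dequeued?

Visit F; enqueue R, Q, P, J, B, A → queue [R, Q, P, J, B, A]
Visit R; enqueue M → queue [Q, P, J, B, A, M]
Visit Q; enqueue I → queue [P, J, B, A, M, I]
Visit P; enqueue E, D → queue [J, B, A, M, I, E, D]
Visit J → queue [B, A, M, I, E, D]
Visit B; enqueue K → queue [A, M, I, E, D, K]
Visit A; enqueue C → queue [M, I, E, D, K, C]
Visit M; enqueue S → queue [I, E, D, K, C, S]
Visit I; enqueue L, G → queue [E, D, K, C, S, L, G]
Visit E; enqueue O → queue [D, K, C, S, L, G, O]
Visit D; enqueue T → queue [K, C, S, L, G, O, T]
Visit K → queue [C, S, L, G, O, T]
Visit C → queue [S, L, G, O, T]
Visit S → queue [L, G, O, T]
Visit L; enqueue N, H → queue [G, O, T, N, H]
Visit G → queue [O, T, N, H]
Visit O → queue [T, N, H]
Visit T; enqueue U → queue [N, H, U]
Visit N → queue [H, U]
Visit H → queue [U]
Visit U → queue []

F -> R -> Q -> P -> J -> B -> A -> M -> I -> E -> D -> K -> C -> S -> L -> G -> O -> T -> N -> H -> U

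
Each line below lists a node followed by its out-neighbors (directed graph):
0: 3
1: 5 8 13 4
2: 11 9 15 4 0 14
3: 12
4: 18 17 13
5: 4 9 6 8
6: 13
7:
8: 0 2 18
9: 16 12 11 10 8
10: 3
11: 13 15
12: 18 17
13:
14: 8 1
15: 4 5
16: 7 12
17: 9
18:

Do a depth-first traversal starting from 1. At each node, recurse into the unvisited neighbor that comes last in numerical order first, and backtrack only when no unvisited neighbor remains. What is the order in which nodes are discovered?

Visit 1
1 → 13
1 → 8
8 → 18
8 → 2
2 → 15
15 → 5
5 → 9
9 → 16
16 → 12
12 → 17
16 → 7
9 → 11
9 → 10
10 → 3
5 → 6
5 → 4
2 → 14
2 → 0

1 → 13 → 8 → 18 → 2 → 15 → 5 → 9 → 16 → 12 → 17 → 7 → 11 → 10 → 3 → 6 → 4 → 14 → 0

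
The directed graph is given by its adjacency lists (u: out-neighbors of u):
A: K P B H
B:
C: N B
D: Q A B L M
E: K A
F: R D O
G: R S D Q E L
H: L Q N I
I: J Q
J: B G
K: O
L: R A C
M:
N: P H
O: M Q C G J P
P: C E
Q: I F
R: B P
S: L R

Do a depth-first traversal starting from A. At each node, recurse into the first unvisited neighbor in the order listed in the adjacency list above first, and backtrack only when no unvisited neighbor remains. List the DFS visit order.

A -> K -> O -> M -> Q -> I -> J -> B -> G -> R -> P -> C -> N -> H -> L -> E -> S -> D -> F

Visit A
A → K
K → O
O → M
O → Q
Q → I
I → J
J → B
J → G
G → R
R → P
P → C
C → N
N → H
H → L
P → E
G → S
G → D
Q → F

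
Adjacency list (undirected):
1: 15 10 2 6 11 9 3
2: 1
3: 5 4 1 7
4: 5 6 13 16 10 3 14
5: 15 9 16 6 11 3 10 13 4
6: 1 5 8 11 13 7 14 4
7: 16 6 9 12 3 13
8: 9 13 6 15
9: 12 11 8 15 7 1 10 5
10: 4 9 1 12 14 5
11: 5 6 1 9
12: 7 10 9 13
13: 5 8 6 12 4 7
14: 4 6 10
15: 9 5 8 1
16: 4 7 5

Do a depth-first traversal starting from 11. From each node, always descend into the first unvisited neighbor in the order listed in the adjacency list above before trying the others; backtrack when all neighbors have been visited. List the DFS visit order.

11 → 5 → 15 → 9 → 12 → 7 → 16 → 4 → 6 → 1 → 10 → 14 → 2 → 3 → 8 → 13

Visit 11
11 → 5
5 → 15
15 → 9
9 → 12
12 → 7
7 → 16
16 → 4
4 → 6
6 → 1
1 → 10
10 → 14
1 → 2
1 → 3
6 → 8
8 → 13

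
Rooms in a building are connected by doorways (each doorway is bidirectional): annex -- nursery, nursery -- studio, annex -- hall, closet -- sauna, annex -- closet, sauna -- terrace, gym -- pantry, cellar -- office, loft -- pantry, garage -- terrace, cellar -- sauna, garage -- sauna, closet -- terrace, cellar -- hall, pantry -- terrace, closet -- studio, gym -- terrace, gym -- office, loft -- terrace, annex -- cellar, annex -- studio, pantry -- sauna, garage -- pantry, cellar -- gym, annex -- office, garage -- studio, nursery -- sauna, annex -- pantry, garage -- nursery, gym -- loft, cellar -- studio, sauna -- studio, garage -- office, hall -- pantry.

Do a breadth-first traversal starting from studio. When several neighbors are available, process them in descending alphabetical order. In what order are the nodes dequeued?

studio sauna nursery garage closet cellar annex terrace pantry office hall gym loft

Visit studio; enqueue sauna, nursery, garage, closet, cellar, annex → queue [sauna, nursery, garage, closet, cellar, annex]
Visit sauna; enqueue terrace, pantry → queue [nursery, garage, closet, cellar, annex, terrace, pantry]
Visit nursery → queue [garage, closet, cellar, annex, terrace, pantry]
Visit garage; enqueue office → queue [closet, cellar, annex, terrace, pantry, office]
Visit closet → queue [cellar, annex, terrace, pantry, office]
Visit cellar; enqueue hall, gym → queue [annex, terrace, pantry, office, hall, gym]
Visit annex → queue [terrace, pantry, office, hall, gym]
Visit terrace; enqueue loft → queue [pantry, office, hall, gym, loft]
Visit pantry → queue [office, hall, gym, loft]
Visit office → queue [hall, gym, loft]
Visit hall → queue [gym, loft]
Visit gym → queue [loft]
Visit loft → queue []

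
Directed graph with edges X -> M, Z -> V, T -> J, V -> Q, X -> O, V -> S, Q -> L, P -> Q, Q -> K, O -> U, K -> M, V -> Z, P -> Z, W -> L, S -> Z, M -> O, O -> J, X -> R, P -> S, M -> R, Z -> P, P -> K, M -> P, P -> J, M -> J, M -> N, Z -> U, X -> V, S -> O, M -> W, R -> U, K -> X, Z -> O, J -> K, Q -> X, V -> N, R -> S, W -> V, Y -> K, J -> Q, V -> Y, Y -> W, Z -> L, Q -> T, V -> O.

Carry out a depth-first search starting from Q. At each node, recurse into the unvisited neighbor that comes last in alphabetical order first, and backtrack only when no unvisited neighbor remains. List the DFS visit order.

Visit Q
Q → X
X → V
V → Z
Z → U
Z → P
P → S
S → O
O → J
J → K
K → M
M → W
W → L
M → R
M → N
V → Y
Q → T

Q -> X -> V -> Z -> U -> P -> S -> O -> J -> K -> M -> W -> L -> R -> N -> Y -> T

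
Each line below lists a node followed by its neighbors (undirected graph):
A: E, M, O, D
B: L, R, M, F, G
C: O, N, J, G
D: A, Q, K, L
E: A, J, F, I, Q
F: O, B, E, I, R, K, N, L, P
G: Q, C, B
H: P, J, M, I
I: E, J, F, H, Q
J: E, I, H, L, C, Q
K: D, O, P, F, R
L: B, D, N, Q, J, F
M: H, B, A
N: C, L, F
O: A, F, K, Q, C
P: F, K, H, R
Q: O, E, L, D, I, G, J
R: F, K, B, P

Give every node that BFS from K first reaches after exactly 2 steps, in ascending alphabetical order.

Level 0: K
Level 1: D, F, O, P, R
Level 2: A, B, C, E, H, I, L, N, Q
Level 3: G, J, M

A, B, C, E, H, I, L, N, Q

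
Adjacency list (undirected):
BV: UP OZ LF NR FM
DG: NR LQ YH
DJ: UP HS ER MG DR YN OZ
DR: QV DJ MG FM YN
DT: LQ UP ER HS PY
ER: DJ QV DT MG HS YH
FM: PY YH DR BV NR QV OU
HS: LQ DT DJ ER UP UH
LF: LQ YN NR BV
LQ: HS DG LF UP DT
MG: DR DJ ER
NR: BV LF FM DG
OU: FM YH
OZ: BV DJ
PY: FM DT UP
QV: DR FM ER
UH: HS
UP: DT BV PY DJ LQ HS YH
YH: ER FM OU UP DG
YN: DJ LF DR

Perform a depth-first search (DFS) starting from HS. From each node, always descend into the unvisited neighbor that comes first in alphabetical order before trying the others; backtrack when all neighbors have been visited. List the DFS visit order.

HS, DJ, DR, FM, BV, LF, LQ, DG, NR, YH, ER, DT, PY, UP, MG, QV, OU, YN, OZ, UH

Visit HS
HS → DJ
DJ → DR
DR → FM
FM → BV
BV → LF
LF → LQ
LQ → DG
DG → NR
DG → YH
YH → ER
ER → DT
DT → PY
PY → UP
ER → MG
ER → QV
YH → OU
LF → YN
BV → OZ
HS → UH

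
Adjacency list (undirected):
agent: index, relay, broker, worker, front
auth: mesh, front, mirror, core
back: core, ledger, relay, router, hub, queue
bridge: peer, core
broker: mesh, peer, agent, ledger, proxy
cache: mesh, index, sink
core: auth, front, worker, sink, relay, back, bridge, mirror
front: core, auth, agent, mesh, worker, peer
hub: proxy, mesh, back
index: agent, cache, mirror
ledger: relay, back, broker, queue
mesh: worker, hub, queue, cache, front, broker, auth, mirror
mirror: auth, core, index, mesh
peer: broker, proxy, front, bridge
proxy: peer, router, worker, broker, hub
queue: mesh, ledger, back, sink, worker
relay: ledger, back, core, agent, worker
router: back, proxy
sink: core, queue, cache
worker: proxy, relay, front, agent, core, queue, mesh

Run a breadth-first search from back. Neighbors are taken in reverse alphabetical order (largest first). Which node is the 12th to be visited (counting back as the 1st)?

mesh

Visit back; enqueue router, relay, queue, ledger, hub, core → queue [router, relay, queue, ledger, hub, core]
Visit router; enqueue proxy → queue [relay, queue, ledger, hub, core, proxy]
Visit relay; enqueue worker, agent → queue [queue, ledger, hub, core, proxy, worker, agent]
Visit queue; enqueue sink, mesh → queue [ledger, hub, core, proxy, worker, agent, sink, mesh]
Visit ledger; enqueue broker → queue [hub, core, proxy, worker, agent, sink, mesh, broker]
Visit hub → queue [core, proxy, worker, agent, sink, mesh, broker]
Visit core; enqueue mirror, front, bridge, auth → queue [proxy, worker, agent, sink, mesh, broker, mirror, front, bridge, auth]
Visit proxy; enqueue peer → queue [worker, agent, sink, mesh, broker, mirror, front, bridge, auth, peer]
Visit worker → queue [agent, sink, mesh, broker, mirror, front, bridge, auth, peer]
Visit agent; enqueue index → queue [sink, mesh, broker, mirror, front, bridge, auth, peer, index]
Visit sink; enqueue cache → queue [mesh, broker, mirror, front, bridge, auth, peer, index, cache]
Visit mesh → queue [broker, mirror, front, bridge, auth, peer, index, cache]
Visit broker → queue [mirror, front, bridge, auth, peer, index, cache]
Visit mirror → queue [front, bridge, auth, peer, index, cache]
Visit front → queue [bridge, auth, peer, index, cache]
Visit bridge → queue [auth, peer, index, cache]
Visit auth → queue [peer, index, cache]
Visit peer → queue [index, cache]
Visit index → queue [cache]
Visit cache → queue []

Visit order: back, router, relay, queue, ledger, hub, core, proxy, worker, agent, sink, mesh, broker, mirror, front, bridge, auth, peer, index, cache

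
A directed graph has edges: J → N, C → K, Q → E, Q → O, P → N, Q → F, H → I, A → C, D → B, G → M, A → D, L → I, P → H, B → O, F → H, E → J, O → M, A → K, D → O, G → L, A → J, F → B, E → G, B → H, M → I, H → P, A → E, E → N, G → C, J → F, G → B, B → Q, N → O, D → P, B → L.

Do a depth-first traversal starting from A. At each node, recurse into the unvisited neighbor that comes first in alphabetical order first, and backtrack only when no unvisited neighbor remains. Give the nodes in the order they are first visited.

Visit A
A → C
C → K
A → D
D → B
B → H
H → I
H → P
P → N
N → O
O → M
B → L
B → Q
Q → E
E → G
E → J
J → F

A, C, K, D, B, H, I, P, N, O, M, L, Q, E, G, J, F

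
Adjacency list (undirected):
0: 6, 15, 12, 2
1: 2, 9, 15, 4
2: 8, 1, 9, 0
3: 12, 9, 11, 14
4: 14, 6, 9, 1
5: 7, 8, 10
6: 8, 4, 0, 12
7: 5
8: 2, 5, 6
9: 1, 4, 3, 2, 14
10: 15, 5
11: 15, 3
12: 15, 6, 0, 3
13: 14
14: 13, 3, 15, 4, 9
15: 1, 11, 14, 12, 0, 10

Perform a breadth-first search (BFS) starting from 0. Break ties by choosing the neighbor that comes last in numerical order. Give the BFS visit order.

0 15 12 6 2 14 11 10 1 3 8 4 9 13 5 7

Visit 0; enqueue 15, 12, 6, 2 → queue [15, 12, 6, 2]
Visit 15; enqueue 14, 11, 10, 1 → queue [12, 6, 2, 14, 11, 10, 1]
Visit 12; enqueue 3 → queue [6, 2, 14, 11, 10, 1, 3]
Visit 6; enqueue 8, 4 → queue [2, 14, 11, 10, 1, 3, 8, 4]
Visit 2; enqueue 9 → queue [14, 11, 10, 1, 3, 8, 4, 9]
Visit 14; enqueue 13 → queue [11, 10, 1, 3, 8, 4, 9, 13]
Visit 11 → queue [10, 1, 3, 8, 4, 9, 13]
Visit 10; enqueue 5 → queue [1, 3, 8, 4, 9, 13, 5]
Visit 1 → queue [3, 8, 4, 9, 13, 5]
Visit 3 → queue [8, 4, 9, 13, 5]
Visit 8 → queue [4, 9, 13, 5]
Visit 4 → queue [9, 13, 5]
Visit 9 → queue [13, 5]
Visit 13 → queue [5]
Visit 5; enqueue 7 → queue [7]
Visit 7 → queue []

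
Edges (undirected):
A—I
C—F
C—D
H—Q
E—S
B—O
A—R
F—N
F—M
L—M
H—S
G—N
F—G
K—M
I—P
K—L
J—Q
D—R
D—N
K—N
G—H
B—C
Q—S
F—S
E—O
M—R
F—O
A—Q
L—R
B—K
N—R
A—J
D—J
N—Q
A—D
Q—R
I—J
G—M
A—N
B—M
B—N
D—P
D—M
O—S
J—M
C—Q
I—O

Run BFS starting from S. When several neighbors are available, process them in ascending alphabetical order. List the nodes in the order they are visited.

S → E → F → H → O → Q → C → G → M → N → B → I → A → J → R → D → K → L → P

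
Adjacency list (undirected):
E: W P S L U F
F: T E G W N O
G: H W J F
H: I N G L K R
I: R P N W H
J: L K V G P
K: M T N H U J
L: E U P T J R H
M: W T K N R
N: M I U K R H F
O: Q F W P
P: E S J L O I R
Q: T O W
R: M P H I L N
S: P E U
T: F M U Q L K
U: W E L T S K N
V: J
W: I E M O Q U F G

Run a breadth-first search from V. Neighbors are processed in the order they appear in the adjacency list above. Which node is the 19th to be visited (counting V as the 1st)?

Visit V; enqueue J → queue [J]
Visit J; enqueue L, K, G, P → queue [L, K, G, P]
Visit L; enqueue E, U, T, R, H → queue [K, G, P, E, U, T, R, H]
Visit K; enqueue M, N → queue [G, P, E, U, T, R, H, M, N]
Visit G; enqueue W, F → queue [P, E, U, T, R, H, M, N, W, F]
Visit P; enqueue S, O, I → queue [E, U, T, R, H, M, N, W, F, S, O, I]
Visit E → queue [U, T, R, H, M, N, W, F, S, O, I]
Visit U → queue [T, R, H, M, N, W, F, S, O, I]
Visit T; enqueue Q → queue [R, H, M, N, W, F, S, O, I, Q]
Visit R → queue [H, M, N, W, F, S, O, I, Q]
Visit H → queue [M, N, W, F, S, O, I, Q]
Visit M → queue [N, W, F, S, O, I, Q]
Visit N → queue [W, F, S, O, I, Q]
Visit W → queue [F, S, O, I, Q]
Visit F → queue [S, O, I, Q]
Visit S → queue [O, I, Q]
Visit O → queue [I, Q]
Visit I → queue [Q]
Visit Q → queue []

Visit order: V, J, L, K, G, P, E, U, T, R, H, M, N, W, F, S, O, I, Q

Q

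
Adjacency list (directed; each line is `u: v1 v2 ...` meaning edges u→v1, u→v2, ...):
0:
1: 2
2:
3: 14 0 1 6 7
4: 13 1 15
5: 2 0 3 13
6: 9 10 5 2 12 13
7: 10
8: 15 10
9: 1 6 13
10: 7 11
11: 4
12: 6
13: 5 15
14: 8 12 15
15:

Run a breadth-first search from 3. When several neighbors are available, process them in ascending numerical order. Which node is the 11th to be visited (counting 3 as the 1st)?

Visit 3; enqueue 0, 1, 6, 7, 14 → queue [0, 1, 6, 7, 14]
Visit 0 → queue [1, 6, 7, 14]
Visit 1; enqueue 2 → queue [6, 7, 14, 2]
Visit 6; enqueue 5, 9, 10, 12, 13 → queue [7, 14, 2, 5, 9, 10, 12, 13]
Visit 7 → queue [14, 2, 5, 9, 10, 12, 13]
Visit 14; enqueue 8, 15 → queue [2, 5, 9, 10, 12, 13, 8, 15]
Visit 2 → queue [5, 9, 10, 12, 13, 8, 15]
Visit 5 → queue [9, 10, 12, 13, 8, 15]
Visit 9 → queue [10, 12, 13, 8, 15]
Visit 10; enqueue 11 → queue [12, 13, 8, 15, 11]
Visit 12 → queue [13, 8, 15, 11]
Visit 13 → queue [8, 15, 11]
Visit 8 → queue [15, 11]
Visit 15 → queue [11]
Visit 11; enqueue 4 → queue [4]
Visit 4 → queue []

Visit order: 3, 0, 1, 6, 7, 14, 2, 5, 9, 10, 12, 13, 8, 15, 11, 4

12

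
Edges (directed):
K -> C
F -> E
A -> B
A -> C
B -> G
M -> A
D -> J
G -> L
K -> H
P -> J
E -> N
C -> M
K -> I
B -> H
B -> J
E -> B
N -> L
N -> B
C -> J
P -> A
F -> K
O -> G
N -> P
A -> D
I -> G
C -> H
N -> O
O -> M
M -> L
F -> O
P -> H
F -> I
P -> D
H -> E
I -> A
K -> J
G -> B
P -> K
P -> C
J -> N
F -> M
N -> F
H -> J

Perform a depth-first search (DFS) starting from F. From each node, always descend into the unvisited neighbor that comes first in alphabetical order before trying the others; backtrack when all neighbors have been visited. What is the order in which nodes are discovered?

F → E → B → G → L → H → J → N → O → M → A → C → D → P → K → I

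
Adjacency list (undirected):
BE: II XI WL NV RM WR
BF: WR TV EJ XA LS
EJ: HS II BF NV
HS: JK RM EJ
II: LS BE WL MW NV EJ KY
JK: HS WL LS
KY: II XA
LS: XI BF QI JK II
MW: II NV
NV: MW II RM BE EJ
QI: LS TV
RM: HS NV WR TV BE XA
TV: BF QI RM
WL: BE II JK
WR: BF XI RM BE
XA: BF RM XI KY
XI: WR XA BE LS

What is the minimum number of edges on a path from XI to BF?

2

Level 0: XI
Level 1: BE, LS, WR, XA
Level 2: BF, II, JK, KY, NV, QI, RM, WL
Level 3: EJ, HS, MW, TV
BF first appears at level 2.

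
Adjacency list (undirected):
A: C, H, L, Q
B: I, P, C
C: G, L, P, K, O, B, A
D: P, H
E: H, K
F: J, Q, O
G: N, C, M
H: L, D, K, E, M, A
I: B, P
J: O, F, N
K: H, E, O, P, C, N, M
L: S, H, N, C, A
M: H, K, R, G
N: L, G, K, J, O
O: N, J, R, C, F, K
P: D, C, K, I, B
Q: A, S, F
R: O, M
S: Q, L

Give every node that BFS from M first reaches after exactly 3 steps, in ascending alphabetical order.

Level 0: M
Level 1: G, H, K, R
Level 2: A, C, D, E, L, N, O, P
Level 3: B, F, I, J, Q, S

B, F, I, J, Q, S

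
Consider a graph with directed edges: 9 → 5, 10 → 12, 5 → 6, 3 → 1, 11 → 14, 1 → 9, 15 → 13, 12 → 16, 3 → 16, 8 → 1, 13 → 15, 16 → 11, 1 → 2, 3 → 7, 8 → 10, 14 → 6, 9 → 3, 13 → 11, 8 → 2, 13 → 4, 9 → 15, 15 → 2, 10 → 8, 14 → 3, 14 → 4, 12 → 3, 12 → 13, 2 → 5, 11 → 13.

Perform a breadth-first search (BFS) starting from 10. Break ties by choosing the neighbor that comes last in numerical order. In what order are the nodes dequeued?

Visit 10; enqueue 12, 8 → queue [12, 8]
Visit 12; enqueue 16, 13, 3 → queue [8, 16, 13, 3]
Visit 8; enqueue 2, 1 → queue [16, 13, 3, 2, 1]
Visit 16; enqueue 11 → queue [13, 3, 2, 1, 11]
Visit 13; enqueue 15, 4 → queue [3, 2, 1, 11, 15, 4]
Visit 3; enqueue 7 → queue [2, 1, 11, 15, 4, 7]
Visit 2; enqueue 5 → queue [1, 11, 15, 4, 7, 5]
Visit 1; enqueue 9 → queue [11, 15, 4, 7, 5, 9]
Visit 11; enqueue 14 → queue [15, 4, 7, 5, 9, 14]
Visit 15 → queue [4, 7, 5, 9, 14]
Visit 4 → queue [7, 5, 9, 14]
Visit 7 → queue [5, 9, 14]
Visit 5; enqueue 6 → queue [9, 14, 6]
Visit 9 → queue [14, 6]
Visit 14 → queue [6]
Visit 6 → queue []

10, 12, 8, 16, 13, 3, 2, 1, 11, 15, 4, 7, 5, 9, 14, 6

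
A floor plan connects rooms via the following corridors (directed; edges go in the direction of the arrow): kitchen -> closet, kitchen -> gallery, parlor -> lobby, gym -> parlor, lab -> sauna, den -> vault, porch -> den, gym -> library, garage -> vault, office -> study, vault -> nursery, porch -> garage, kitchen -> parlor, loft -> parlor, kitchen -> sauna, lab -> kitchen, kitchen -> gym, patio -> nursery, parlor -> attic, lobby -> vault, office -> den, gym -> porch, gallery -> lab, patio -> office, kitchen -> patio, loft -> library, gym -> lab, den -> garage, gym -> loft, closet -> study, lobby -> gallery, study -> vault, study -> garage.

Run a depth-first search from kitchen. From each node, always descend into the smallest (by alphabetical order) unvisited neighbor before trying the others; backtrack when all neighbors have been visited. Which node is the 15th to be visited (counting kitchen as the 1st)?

lobby

Visit kitchen
kitchen → closet
closet → study
study → garage
garage → vault
vault → nursery
kitchen → gallery
gallery → lab
lab → sauna
kitchen → gym
gym → library
gym → loft
loft → parlor
parlor → attic
parlor → lobby
gym → porch
porch → den
kitchen → patio
patio → office

Visit order: kitchen, closet, study, garage, vault, nursery, gallery, lab, sauna, gym, library, loft, parlor, attic, lobby, porch, den, patio, office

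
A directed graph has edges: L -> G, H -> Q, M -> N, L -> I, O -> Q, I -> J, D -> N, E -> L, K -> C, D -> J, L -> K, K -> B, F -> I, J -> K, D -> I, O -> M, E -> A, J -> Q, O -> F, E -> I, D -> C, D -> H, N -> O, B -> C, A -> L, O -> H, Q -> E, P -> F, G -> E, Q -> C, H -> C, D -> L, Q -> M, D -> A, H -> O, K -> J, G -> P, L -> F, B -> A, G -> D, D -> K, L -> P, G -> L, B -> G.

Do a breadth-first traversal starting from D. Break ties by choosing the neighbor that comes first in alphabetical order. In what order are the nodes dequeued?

Visit D; enqueue A, C, H, I, J, K, L, N → queue [A, C, H, I, J, K, L, N]
Visit A → queue [C, H, I, J, K, L, N]
Visit C → queue [H, I, J, K, L, N]
Visit H; enqueue O, Q → queue [I, J, K, L, N, O, Q]
Visit I → queue [J, K, L, N, O, Q]
Visit J → queue [K, L, N, O, Q]
Visit K; enqueue B → queue [L, N, O, Q, B]
Visit L; enqueue F, G, P → queue [N, O, Q, B, F, G, P]
Visit N → queue [O, Q, B, F, G, P]
Visit O; enqueue M → queue [Q, B, F, G, P, M]
Visit Q; enqueue E → queue [B, F, G, P, M, E]
Visit B → queue [F, G, P, M, E]
Visit F → queue [G, P, M, E]
Visit G → queue [P, M, E]
Visit P → queue [M, E]
Visit M → queue [E]
Visit E → queue []

D A C H I J K L N O Q B F G P M E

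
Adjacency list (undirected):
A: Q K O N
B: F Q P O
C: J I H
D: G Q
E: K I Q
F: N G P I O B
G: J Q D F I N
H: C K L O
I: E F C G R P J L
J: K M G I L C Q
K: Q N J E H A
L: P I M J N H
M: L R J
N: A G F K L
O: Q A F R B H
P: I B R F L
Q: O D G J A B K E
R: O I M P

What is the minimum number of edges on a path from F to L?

2

Level 0: F
Level 1: B, G, I, N, O, P
Level 2: A, C, D, E, H, J, K, L, Q, R
Level 3: M
L first appears at level 2.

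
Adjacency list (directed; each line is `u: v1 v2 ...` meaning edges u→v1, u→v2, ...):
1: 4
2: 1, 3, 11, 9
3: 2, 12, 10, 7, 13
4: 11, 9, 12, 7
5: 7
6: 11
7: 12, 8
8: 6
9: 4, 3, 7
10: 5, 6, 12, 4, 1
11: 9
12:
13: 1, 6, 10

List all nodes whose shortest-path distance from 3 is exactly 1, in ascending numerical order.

2, 7, 10, 12, 13

Level 0: 3
Level 1: 2, 7, 10, 12, 13
Level 2: 1, 4, 5, 6, 8, 9, 11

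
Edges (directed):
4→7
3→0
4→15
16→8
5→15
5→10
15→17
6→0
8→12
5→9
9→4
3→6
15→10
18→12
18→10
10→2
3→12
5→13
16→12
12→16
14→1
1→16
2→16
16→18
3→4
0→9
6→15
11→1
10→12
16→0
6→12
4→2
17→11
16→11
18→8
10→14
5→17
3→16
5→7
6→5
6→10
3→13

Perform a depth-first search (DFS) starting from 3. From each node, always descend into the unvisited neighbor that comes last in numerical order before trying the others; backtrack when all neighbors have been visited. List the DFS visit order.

Visit 3
3 → 16
16 → 18
18 → 12
18 → 10
10 → 14
14 → 1
10 → 2
18 → 8
16 → 11
16 → 0
0 → 9
9 → 4
4 → 15
15 → 17
4 → 7
3 → 13
3 → 6
6 → 5

3, 16, 18, 12, 10, 14, 1, 2, 8, 11, 0, 9, 4, 15, 17, 7, 13, 6, 5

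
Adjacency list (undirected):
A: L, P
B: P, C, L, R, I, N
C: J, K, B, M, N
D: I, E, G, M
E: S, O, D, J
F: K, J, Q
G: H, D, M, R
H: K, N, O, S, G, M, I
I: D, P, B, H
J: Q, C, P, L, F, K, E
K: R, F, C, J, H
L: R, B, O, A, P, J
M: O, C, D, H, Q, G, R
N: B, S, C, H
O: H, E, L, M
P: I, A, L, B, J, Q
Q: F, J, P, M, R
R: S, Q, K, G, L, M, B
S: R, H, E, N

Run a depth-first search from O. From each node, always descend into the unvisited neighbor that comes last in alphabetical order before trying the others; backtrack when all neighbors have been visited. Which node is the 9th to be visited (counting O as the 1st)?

Visit O
O → M
M → R
R → S
S → N
N → H
H → K
K → J
J → Q
Q → P
P → L
L → B
B → I
I → D
D → G
D → E
B → C
L → A
Q → F

Visit order: O, M, R, S, N, H, K, J, Q, P, L, B, I, D, G, E, C, A, F

Q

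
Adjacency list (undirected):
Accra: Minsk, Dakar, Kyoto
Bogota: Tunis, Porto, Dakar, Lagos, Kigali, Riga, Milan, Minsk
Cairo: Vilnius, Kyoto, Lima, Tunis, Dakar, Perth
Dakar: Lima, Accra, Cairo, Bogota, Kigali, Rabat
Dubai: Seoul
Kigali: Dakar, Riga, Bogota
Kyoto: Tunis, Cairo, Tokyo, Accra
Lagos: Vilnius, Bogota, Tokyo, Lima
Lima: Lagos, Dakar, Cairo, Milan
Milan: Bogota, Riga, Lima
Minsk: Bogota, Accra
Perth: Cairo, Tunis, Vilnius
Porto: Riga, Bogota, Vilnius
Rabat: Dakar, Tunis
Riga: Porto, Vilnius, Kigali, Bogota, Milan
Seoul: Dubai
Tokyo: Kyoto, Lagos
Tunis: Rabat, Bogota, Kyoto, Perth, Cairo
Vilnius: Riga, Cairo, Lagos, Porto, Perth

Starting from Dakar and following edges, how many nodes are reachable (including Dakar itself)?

17

BFS from Dakar visits: Dakar, Accra, Bogota, Cairo, Kigali, Lima, Rabat, Kyoto, Minsk, Lagos, Milan, Porto, Riga, Tunis, Perth, Vilnius, Tokyo
Reachable nodes: 17 of 19 total.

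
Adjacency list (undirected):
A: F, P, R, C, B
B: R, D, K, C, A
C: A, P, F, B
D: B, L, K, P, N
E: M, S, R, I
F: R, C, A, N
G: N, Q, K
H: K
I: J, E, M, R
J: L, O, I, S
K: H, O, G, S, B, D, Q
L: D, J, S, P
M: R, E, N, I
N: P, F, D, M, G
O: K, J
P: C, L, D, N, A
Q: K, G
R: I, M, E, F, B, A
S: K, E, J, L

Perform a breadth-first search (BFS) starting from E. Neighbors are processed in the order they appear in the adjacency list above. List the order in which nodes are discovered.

Visit E; enqueue M, S, R, I → queue [M, S, R, I]
Visit M; enqueue N → queue [S, R, I, N]
Visit S; enqueue K, J, L → queue [R, I, N, K, J, L]
Visit R; enqueue F, B, A → queue [I, N, K, J, L, F, B, A]
Visit I → queue [N, K, J, L, F, B, A]
Visit N; enqueue P, D, G → queue [K, J, L, F, B, A, P, D, G]
Visit K; enqueue H, O, Q → queue [J, L, F, B, A, P, D, G, H, O, Q]
Visit J → queue [L, F, B, A, P, D, G, H, O, Q]
Visit L → queue [F, B, A, P, D, G, H, O, Q]
Visit F; enqueue C → queue [B, A, P, D, G, H, O, Q, C]
Visit B → queue [A, P, D, G, H, O, Q, C]
Visit A → queue [P, D, G, H, O, Q, C]
Visit P → queue [D, G, H, O, Q, C]
Visit D → queue [G, H, O, Q, C]
Visit G → queue [H, O, Q, C]
Visit H → queue [O, Q, C]
Visit O → queue [Q, C]
Visit Q → queue [C]
Visit C → queue []

E, M, S, R, I, N, K, J, L, F, B, A, P, D, G, H, O, Q, C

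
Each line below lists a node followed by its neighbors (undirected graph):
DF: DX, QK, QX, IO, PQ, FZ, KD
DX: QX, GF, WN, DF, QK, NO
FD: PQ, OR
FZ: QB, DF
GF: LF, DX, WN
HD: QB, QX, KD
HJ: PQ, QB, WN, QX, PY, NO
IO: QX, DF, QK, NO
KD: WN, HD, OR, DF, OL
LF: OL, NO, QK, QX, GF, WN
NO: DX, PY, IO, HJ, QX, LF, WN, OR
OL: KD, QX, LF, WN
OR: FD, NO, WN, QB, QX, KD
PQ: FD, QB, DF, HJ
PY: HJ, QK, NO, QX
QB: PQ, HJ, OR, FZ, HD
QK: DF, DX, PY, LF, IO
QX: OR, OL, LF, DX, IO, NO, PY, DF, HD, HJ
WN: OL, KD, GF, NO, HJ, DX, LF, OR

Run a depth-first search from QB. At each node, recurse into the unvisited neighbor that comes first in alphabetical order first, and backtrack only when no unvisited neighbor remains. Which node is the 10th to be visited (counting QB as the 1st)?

Visit QB
QB → FZ
FZ → DF
DF → DX
DX → GF
GF → LF
LF → NO
NO → HJ
HJ → PQ
PQ → FD
FD → OR
OR → KD
KD → HD
HD → QX
QX → IO
IO → QK
QK → PY
QX → OL
OL → WN

Visit order: QB, FZ, DF, DX, GF, LF, NO, HJ, PQ, FD, OR, KD, HD, QX, IO, QK, PY, OL, WN

FD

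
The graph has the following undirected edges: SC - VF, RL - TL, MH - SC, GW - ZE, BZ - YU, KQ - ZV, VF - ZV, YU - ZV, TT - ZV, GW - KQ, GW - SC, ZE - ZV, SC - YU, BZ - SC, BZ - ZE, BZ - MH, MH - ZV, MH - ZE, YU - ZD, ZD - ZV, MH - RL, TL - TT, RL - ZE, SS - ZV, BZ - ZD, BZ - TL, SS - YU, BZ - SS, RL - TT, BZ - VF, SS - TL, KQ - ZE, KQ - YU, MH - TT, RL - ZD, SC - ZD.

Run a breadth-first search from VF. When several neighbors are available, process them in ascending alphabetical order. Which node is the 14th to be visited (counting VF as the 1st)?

Visit VF; enqueue BZ, SC, ZV → queue [BZ, SC, ZV]
Visit BZ; enqueue MH, SS, TL, YU, ZD, ZE → queue [SC, ZV, MH, SS, TL, YU, ZD, ZE]
Visit SC; enqueue GW → queue [ZV, MH, SS, TL, YU, ZD, ZE, GW]
Visit ZV; enqueue KQ, TT → queue [MH, SS, TL, YU, ZD, ZE, GW, KQ, TT]
Visit MH; enqueue RL → queue [SS, TL, YU, ZD, ZE, GW, KQ, TT, RL]
Visit SS → queue [TL, YU, ZD, ZE, GW, KQ, TT, RL]
Visit TL → queue [YU, ZD, ZE, GW, KQ, TT, RL]
Visit YU → queue [ZD, ZE, GW, KQ, TT, RL]
Visit ZD → queue [ZE, GW, KQ, TT, RL]
Visit ZE → queue [GW, KQ, TT, RL]
Visit GW → queue [KQ, TT, RL]
Visit KQ → queue [TT, RL]
Visit TT → queue [RL]
Visit RL → queue []

Visit order: VF, BZ, SC, ZV, MH, SS, TL, YU, ZD, ZE, GW, KQ, TT, RL

RL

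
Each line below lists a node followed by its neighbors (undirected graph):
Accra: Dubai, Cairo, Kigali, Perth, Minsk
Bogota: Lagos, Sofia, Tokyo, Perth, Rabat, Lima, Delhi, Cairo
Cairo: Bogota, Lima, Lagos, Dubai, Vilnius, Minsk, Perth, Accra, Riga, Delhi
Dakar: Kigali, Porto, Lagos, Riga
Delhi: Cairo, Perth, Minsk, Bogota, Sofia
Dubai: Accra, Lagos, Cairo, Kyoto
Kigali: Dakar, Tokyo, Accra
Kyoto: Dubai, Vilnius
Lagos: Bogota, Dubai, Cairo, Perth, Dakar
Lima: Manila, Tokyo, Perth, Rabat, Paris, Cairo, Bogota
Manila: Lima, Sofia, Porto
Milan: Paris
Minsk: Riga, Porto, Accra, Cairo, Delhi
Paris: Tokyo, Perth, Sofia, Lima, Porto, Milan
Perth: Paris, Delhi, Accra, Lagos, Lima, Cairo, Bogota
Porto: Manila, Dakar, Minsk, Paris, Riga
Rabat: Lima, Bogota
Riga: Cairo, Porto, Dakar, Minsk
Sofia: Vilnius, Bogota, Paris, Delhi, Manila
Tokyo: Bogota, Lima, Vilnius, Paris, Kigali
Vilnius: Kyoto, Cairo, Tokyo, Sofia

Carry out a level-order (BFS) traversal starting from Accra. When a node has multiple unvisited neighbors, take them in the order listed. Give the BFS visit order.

Accra → Dubai → Cairo → Kigali → Perth → Minsk → Lagos → Kyoto → Bogota → Lima → Vilnius → Riga → Delhi → Dakar → Tokyo → Paris → Porto → Sofia → Rabat → Manila → Milan

Visit Accra; enqueue Dubai, Cairo, Kigali, Perth, Minsk → queue [Dubai, Cairo, Kigali, Perth, Minsk]
Visit Dubai; enqueue Lagos, Kyoto → queue [Cairo, Kigali, Perth, Minsk, Lagos, Kyoto]
Visit Cairo; enqueue Bogota, Lima, Vilnius, Riga, Delhi → queue [Kigali, Perth, Minsk, Lagos, Kyoto, Bogota, Lima, Vilnius, Riga, Delhi]
Visit Kigali; enqueue Dakar, Tokyo → queue [Perth, Minsk, Lagos, Kyoto, Bogota, Lima, Vilnius, Riga, Delhi, Dakar, Tokyo]
Visit Perth; enqueue Paris → queue [Minsk, Lagos, Kyoto, Bogota, Lima, Vilnius, Riga, Delhi, Dakar, Tokyo, Paris]
Visit Minsk; enqueue Porto → queue [Lagos, Kyoto, Bogota, Lima, Vilnius, Riga, Delhi, Dakar, Tokyo, Paris, Porto]
Visit Lagos → queue [Kyoto, Bogota, Lima, Vilnius, Riga, Delhi, Dakar, Tokyo, Paris, Porto]
Visit Kyoto → queue [Bogota, Lima, Vilnius, Riga, Delhi, Dakar, Tokyo, Paris, Porto]
Visit Bogota; enqueue Sofia, Rabat → queue [Lima, Vilnius, Riga, Delhi, Dakar, Tokyo, Paris, Porto, Sofia, Rabat]
Visit Lima; enqueue Manila → queue [Vilnius, Riga, Delhi, Dakar, Tokyo, Paris, Porto, Sofia, Rabat, Manila]
Visit Vilnius → queue [Riga, Delhi, Dakar, Tokyo, Paris, Porto, Sofia, Rabat, Manila]
Visit Riga → queue [Delhi, Dakar, Tokyo, Paris, Porto, Sofia, Rabat, Manila]
Visit Delhi → queue [Dakar, Tokyo, Paris, Porto, Sofia, Rabat, Manila]
Visit Dakar → queue [Tokyo, Paris, Porto, Sofia, Rabat, Manila]
Visit Tokyo → queue [Paris, Porto, Sofia, Rabat, Manila]
Visit Paris; enqueue Milan → queue [Porto, Sofia, Rabat, Manila, Milan]
Visit Porto → queue [Sofia, Rabat, Manila, Milan]
Visit Sofia → queue [Rabat, Manila, Milan]
Visit Rabat → queue [Manila, Milan]
Visit Manila → queue [Milan]
Visit Milan → queue []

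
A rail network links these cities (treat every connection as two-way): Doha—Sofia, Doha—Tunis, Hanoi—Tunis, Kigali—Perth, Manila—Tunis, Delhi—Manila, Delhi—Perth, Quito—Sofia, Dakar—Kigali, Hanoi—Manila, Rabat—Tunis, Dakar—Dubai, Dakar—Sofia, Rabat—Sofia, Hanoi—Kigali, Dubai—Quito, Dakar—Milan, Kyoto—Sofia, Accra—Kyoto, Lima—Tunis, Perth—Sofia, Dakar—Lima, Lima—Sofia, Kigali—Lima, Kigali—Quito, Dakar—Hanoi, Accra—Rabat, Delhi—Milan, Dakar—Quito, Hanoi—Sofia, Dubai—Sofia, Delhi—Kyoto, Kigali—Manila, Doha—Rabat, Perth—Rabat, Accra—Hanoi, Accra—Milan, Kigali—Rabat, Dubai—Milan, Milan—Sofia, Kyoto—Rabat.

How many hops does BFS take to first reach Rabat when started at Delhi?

2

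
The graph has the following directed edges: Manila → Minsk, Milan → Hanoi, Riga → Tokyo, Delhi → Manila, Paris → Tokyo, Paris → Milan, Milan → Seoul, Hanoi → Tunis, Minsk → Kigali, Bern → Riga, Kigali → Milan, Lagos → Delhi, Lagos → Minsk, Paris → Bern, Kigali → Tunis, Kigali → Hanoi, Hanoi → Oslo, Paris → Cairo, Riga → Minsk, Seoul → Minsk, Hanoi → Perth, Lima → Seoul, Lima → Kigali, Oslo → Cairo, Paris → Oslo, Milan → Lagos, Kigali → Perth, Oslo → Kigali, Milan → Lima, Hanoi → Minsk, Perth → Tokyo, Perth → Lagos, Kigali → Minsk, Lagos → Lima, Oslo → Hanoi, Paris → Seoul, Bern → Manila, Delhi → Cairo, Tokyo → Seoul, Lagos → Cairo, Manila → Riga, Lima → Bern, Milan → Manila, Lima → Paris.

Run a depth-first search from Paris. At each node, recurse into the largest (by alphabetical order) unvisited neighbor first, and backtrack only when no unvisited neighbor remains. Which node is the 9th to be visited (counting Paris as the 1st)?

Visit Paris
Paris → Tokyo
Tokyo → Seoul
Seoul → Minsk
Minsk → Kigali
Kigali → Tunis
Kigali → Perth
Perth → Lagos
Lagos → Lima
Lima → Bern
Bern → Riga
Bern → Manila
Lagos → Delhi
Delhi → Cairo
Kigali → Milan
Milan → Hanoi
Hanoi → Oslo

Visit order: Paris, Tokyo, Seoul, Minsk, Kigali, Tunis, Perth, Lagos, Lima, Bern, Riga, Manila, Delhi, Cairo, Milan, Hanoi, Oslo

Lima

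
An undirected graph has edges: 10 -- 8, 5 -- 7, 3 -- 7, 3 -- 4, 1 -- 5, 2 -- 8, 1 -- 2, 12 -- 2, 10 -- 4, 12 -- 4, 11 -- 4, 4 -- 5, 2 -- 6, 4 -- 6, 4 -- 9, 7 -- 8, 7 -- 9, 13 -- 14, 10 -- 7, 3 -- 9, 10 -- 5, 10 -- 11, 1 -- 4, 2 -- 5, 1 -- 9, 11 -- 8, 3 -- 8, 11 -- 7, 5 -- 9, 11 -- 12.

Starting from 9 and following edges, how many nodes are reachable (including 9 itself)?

12

BFS from 9 visits: 9, 1, 3, 4, 5, 7, 2, 8, 6, 10, 11, 12
Reachable nodes: 12 of 14 total.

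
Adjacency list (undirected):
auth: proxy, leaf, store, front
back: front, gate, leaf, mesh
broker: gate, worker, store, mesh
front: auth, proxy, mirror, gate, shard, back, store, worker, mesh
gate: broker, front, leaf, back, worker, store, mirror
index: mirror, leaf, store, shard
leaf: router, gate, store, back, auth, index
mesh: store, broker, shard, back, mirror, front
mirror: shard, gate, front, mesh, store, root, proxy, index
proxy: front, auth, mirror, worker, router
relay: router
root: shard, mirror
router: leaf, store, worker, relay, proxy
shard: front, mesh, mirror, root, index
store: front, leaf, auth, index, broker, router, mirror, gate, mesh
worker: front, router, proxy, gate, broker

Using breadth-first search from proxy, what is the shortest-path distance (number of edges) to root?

2

Level 0: proxy
Level 1: auth, front, mirror, router, worker
Level 2: back, broker, gate, index, leaf, mesh, relay, root, shard, store
root first appears at level 2.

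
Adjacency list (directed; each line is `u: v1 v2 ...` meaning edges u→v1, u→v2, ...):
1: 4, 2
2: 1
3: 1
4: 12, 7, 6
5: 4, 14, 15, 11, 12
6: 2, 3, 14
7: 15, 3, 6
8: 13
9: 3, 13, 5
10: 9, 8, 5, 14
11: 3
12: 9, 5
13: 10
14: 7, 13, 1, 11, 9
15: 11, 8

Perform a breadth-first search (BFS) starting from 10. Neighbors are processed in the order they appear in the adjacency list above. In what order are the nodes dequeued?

10, 9, 8, 5, 14, 3, 13, 4, 15, 11, 12, 7, 1, 6, 2

Visit 10; enqueue 9, 8, 5, 14 → queue [9, 8, 5, 14]
Visit 9; enqueue 3, 13 → queue [8, 5, 14, 3, 13]
Visit 8 → queue [5, 14, 3, 13]
Visit 5; enqueue 4, 15, 11, 12 → queue [14, 3, 13, 4, 15, 11, 12]
Visit 14; enqueue 7, 1 → queue [3, 13, 4, 15, 11, 12, 7, 1]
Visit 3 → queue [13, 4, 15, 11, 12, 7, 1]
Visit 13 → queue [4, 15, 11, 12, 7, 1]
Visit 4; enqueue 6 → queue [15, 11, 12, 7, 1, 6]
Visit 15 → queue [11, 12, 7, 1, 6]
Visit 11 → queue [12, 7, 1, 6]
Visit 12 → queue [7, 1, 6]
Visit 7 → queue [1, 6]
Visit 1; enqueue 2 → queue [6, 2]
Visit 6 → queue [2]
Visit 2 → queue []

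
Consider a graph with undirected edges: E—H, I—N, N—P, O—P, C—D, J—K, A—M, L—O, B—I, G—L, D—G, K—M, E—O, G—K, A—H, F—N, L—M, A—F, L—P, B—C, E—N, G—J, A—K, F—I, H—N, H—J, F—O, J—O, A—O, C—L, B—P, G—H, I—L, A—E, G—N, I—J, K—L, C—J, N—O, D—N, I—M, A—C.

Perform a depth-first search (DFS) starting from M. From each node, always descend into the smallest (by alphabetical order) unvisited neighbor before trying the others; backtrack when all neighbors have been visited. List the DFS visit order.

Visit M
M → A
A → C
C → B
B → I
I → F
F → N
N → D
D → G
G → H
H → E
E → O
O → J
J → K
K → L
L → P

M, A, C, B, I, F, N, D, G, H, E, O, J, K, L, P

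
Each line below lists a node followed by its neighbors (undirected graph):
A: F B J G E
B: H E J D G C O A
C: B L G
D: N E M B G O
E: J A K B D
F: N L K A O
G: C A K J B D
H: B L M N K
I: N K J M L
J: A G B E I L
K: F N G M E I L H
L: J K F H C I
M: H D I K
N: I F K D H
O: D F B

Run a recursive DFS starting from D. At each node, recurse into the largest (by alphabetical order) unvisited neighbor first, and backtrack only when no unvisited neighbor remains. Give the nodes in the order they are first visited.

D, O, F, N, K, M, I, L, J, G, C, B, H, E, A

Visit D
D → O
O → F
F → N
N → K
K → M
M → I
I → L
L → J
J → G
G → C
C → B
B → H
B → E
E → A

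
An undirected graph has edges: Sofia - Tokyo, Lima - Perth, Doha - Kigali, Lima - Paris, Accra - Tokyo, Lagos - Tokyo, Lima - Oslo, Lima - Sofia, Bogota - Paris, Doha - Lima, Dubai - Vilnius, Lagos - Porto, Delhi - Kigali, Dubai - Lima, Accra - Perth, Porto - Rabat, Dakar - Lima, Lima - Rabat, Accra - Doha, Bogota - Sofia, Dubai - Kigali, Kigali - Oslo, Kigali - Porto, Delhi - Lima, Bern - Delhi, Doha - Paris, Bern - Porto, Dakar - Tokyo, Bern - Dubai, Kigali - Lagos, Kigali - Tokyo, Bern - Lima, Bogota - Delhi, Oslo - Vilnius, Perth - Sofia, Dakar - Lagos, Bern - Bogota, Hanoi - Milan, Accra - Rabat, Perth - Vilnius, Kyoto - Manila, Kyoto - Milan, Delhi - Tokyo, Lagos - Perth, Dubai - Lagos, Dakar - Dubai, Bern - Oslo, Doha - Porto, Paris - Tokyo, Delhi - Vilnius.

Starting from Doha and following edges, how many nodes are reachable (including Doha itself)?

18

BFS from Doha visits: Doha, Accra, Kigali, Lima, Paris, Porto, Perth, Rabat, Tokyo, Delhi, Dubai, Lagos, Oslo, Bern, Dakar, Sofia, Bogota, Vilnius
Reachable nodes: 18 of 22 total.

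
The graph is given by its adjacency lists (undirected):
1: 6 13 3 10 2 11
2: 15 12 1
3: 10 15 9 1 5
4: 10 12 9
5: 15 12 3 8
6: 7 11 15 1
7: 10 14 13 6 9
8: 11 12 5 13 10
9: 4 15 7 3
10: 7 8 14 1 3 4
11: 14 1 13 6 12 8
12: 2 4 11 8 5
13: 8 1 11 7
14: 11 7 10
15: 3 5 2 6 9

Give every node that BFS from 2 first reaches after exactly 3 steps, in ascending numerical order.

Level 0: 2
Level 1: 1, 12, 15
Level 2: 3, 4, 5, 6, 8, 9, 10, 11, 13
Level 3: 7, 14

7, 14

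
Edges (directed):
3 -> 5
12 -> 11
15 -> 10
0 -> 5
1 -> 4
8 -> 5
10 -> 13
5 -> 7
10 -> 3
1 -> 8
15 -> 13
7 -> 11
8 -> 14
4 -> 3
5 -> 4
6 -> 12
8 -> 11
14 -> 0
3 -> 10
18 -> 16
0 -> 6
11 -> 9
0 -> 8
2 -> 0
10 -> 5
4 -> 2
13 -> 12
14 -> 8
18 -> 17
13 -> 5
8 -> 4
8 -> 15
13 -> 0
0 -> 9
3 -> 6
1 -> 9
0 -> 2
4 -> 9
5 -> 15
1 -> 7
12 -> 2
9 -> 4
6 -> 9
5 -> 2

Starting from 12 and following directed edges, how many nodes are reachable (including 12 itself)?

15

BFS from 12 visits: 12, 2, 11, 0, 9, 5, 6, 8, 4, 7, 15, 14, 3, 10, 13
Reachable nodes: 15 of 19 total.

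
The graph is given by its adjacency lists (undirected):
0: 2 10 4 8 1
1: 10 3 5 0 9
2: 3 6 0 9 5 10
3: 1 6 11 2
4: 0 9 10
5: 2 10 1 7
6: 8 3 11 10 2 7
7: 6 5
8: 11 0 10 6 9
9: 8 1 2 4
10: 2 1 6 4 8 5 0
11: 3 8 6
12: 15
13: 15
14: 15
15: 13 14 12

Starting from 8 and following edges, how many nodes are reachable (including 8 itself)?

12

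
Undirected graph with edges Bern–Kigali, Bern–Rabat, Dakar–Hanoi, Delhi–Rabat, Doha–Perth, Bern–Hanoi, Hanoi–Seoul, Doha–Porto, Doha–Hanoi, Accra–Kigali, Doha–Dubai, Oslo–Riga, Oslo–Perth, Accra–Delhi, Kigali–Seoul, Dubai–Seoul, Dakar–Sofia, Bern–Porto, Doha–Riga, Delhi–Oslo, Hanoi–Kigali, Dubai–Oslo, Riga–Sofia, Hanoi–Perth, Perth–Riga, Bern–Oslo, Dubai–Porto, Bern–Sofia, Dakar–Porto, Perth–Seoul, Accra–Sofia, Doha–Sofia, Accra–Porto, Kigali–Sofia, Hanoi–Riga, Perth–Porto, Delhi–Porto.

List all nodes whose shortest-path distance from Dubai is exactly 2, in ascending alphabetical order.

Level 0: Dubai
Level 1: Doha, Oslo, Porto, Seoul
Level 2: Accra, Bern, Dakar, Delhi, Hanoi, Kigali, Perth, Riga, Sofia
Level 3: Rabat

Accra, Bern, Dakar, Delhi, Hanoi, Kigali, Perth, Riga, Sofia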